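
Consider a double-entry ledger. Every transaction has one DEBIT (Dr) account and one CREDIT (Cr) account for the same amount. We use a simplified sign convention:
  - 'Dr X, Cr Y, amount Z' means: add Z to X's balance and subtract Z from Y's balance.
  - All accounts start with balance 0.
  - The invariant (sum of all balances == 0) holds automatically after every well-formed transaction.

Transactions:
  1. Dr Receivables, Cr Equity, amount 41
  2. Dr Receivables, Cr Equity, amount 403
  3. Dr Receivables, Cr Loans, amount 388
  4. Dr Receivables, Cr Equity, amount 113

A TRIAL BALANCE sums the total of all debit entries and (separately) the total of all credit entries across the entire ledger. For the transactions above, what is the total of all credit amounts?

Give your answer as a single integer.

Answer: 945

Derivation:
Txn 1: credit+=41
Txn 2: credit+=403
Txn 3: credit+=388
Txn 4: credit+=113
Total credits = 945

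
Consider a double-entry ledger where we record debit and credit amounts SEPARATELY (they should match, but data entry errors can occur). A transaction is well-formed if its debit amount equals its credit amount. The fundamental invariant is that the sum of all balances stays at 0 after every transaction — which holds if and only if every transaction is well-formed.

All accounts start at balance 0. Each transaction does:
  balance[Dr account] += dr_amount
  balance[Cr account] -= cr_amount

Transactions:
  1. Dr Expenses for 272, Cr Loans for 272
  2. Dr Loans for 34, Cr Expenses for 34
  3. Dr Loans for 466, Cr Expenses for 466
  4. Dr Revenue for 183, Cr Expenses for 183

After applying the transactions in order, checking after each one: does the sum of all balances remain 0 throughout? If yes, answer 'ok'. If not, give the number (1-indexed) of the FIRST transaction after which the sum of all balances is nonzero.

Answer: ok

Derivation:
After txn 1: dr=272 cr=272 sum_balances=0
After txn 2: dr=34 cr=34 sum_balances=0
After txn 3: dr=466 cr=466 sum_balances=0
After txn 4: dr=183 cr=183 sum_balances=0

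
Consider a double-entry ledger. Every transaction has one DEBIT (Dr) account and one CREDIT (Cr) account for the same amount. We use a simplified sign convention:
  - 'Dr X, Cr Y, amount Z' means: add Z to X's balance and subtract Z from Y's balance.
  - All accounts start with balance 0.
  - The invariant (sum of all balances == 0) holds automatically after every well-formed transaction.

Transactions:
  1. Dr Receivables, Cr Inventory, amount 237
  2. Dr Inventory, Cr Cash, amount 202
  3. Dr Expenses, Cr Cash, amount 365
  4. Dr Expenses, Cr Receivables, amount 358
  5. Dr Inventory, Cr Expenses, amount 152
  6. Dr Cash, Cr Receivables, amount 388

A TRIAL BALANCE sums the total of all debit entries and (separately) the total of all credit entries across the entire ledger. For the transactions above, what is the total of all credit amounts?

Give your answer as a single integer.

Txn 1: credit+=237
Txn 2: credit+=202
Txn 3: credit+=365
Txn 4: credit+=358
Txn 5: credit+=152
Txn 6: credit+=388
Total credits = 1702

Answer: 1702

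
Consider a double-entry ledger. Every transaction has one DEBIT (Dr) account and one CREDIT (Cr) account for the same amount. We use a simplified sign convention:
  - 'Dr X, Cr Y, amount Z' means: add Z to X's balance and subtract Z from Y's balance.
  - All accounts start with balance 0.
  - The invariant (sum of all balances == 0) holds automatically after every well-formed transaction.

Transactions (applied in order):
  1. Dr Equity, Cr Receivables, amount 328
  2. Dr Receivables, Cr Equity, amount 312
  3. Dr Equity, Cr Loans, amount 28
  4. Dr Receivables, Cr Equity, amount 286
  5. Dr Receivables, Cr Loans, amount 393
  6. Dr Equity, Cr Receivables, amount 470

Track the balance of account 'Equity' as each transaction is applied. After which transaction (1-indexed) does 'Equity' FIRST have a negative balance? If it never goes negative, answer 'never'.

After txn 1: Equity=328
After txn 2: Equity=16
After txn 3: Equity=44
After txn 4: Equity=-242

Answer: 4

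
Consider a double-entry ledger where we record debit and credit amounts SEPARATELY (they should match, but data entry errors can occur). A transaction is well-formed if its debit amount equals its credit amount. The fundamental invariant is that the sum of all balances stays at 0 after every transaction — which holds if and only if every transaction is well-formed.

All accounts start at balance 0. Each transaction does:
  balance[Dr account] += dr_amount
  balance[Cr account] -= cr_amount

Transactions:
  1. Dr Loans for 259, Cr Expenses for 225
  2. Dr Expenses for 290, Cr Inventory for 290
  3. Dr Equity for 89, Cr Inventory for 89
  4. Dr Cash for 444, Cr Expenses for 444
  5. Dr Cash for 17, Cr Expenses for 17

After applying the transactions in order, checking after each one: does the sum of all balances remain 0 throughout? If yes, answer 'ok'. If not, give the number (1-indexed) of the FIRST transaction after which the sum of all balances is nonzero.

Answer: 1

Derivation:
After txn 1: dr=259 cr=225 sum_balances=34
After txn 2: dr=290 cr=290 sum_balances=34
After txn 3: dr=89 cr=89 sum_balances=34
After txn 4: dr=444 cr=444 sum_balances=34
After txn 5: dr=17 cr=17 sum_balances=34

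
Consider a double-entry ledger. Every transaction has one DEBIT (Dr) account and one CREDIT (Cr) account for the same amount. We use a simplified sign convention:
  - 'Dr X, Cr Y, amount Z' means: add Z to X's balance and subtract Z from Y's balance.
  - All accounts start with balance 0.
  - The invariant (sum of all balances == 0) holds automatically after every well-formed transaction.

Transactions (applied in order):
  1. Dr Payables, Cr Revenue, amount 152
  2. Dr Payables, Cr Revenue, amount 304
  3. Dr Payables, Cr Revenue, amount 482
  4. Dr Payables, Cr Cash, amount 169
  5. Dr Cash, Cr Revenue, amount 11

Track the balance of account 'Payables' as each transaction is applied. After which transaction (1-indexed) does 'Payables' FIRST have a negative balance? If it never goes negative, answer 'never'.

After txn 1: Payables=152
After txn 2: Payables=456
After txn 3: Payables=938
After txn 4: Payables=1107
After txn 5: Payables=1107

Answer: never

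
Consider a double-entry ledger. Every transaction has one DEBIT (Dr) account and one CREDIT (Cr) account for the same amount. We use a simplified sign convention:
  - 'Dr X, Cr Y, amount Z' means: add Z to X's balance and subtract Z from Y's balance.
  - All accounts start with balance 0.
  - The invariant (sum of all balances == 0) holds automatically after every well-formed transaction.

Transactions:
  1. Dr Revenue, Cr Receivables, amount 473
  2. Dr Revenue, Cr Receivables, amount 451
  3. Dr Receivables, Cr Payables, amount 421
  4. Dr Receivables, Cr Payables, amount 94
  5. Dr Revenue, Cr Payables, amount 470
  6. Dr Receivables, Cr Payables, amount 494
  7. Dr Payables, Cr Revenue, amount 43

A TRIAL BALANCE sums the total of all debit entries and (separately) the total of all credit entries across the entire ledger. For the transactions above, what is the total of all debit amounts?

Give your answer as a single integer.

Answer: 2446

Derivation:
Txn 1: debit+=473
Txn 2: debit+=451
Txn 3: debit+=421
Txn 4: debit+=94
Txn 5: debit+=470
Txn 6: debit+=494
Txn 7: debit+=43
Total debits = 2446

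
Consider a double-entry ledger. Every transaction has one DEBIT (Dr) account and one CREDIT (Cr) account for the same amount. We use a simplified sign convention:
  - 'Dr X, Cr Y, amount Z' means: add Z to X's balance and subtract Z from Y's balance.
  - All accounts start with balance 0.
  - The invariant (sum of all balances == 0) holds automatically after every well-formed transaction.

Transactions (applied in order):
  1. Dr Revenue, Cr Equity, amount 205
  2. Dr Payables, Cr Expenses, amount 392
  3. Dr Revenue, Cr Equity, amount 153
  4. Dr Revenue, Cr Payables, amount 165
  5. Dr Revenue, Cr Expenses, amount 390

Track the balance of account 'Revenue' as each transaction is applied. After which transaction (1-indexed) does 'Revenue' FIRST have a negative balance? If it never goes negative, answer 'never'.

Answer: never

Derivation:
After txn 1: Revenue=205
After txn 2: Revenue=205
After txn 3: Revenue=358
After txn 4: Revenue=523
After txn 5: Revenue=913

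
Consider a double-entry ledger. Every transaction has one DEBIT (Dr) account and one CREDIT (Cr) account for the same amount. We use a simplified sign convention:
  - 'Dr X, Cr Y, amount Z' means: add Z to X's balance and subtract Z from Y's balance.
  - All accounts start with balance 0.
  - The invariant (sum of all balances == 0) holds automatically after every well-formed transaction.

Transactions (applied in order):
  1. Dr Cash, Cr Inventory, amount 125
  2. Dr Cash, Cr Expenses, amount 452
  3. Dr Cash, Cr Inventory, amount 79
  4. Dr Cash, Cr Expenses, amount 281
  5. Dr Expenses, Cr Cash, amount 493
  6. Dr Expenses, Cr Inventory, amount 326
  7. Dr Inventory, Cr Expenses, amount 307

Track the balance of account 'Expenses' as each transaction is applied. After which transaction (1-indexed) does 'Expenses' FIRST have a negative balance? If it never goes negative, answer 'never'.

Answer: 2

Derivation:
After txn 1: Expenses=0
After txn 2: Expenses=-452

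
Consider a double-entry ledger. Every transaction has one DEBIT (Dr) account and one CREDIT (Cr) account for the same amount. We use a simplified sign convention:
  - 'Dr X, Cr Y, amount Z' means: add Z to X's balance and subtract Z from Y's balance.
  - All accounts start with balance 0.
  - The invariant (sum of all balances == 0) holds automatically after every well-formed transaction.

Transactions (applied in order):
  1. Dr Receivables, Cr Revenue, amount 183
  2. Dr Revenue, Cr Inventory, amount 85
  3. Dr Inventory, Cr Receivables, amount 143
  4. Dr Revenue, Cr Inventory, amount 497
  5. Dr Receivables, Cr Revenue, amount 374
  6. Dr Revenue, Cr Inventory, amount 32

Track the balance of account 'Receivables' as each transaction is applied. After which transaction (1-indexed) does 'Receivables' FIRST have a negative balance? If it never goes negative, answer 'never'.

After txn 1: Receivables=183
After txn 2: Receivables=183
After txn 3: Receivables=40
After txn 4: Receivables=40
After txn 5: Receivables=414
After txn 6: Receivables=414

Answer: never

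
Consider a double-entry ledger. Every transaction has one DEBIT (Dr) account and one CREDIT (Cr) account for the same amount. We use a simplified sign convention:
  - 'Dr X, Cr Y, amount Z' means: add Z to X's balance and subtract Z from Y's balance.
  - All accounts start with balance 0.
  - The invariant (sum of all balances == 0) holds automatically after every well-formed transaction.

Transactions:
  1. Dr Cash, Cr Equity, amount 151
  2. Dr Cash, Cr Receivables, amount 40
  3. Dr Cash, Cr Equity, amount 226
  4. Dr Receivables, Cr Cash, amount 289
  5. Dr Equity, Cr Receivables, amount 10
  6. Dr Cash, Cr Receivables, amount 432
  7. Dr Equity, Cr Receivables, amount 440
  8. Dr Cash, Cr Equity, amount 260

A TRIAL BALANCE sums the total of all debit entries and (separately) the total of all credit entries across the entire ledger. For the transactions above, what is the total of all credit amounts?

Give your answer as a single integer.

Txn 1: credit+=151
Txn 2: credit+=40
Txn 3: credit+=226
Txn 4: credit+=289
Txn 5: credit+=10
Txn 6: credit+=432
Txn 7: credit+=440
Txn 8: credit+=260
Total credits = 1848

Answer: 1848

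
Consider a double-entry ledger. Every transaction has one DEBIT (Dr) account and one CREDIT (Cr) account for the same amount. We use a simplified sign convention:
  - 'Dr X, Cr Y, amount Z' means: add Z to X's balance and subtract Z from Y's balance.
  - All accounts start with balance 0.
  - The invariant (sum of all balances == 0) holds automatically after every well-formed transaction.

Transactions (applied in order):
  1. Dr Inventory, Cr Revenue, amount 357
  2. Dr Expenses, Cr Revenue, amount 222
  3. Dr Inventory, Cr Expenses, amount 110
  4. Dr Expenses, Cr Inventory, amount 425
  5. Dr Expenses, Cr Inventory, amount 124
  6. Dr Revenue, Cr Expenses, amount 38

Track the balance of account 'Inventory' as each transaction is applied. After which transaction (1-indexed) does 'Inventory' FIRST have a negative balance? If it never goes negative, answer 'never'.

After txn 1: Inventory=357
After txn 2: Inventory=357
After txn 3: Inventory=467
After txn 4: Inventory=42
After txn 5: Inventory=-82

Answer: 5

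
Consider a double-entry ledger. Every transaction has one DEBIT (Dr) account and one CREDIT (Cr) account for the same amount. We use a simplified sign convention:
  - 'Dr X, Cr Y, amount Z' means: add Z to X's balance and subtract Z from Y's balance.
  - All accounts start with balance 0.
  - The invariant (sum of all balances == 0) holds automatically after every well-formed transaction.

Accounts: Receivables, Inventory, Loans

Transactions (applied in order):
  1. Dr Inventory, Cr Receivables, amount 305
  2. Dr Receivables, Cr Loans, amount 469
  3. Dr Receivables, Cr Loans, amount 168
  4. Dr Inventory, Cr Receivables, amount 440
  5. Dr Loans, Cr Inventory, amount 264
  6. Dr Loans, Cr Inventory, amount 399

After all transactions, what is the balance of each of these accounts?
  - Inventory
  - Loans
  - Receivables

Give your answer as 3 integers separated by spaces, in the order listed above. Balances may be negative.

Answer: 82 26 -108

Derivation:
After txn 1 (Dr Inventory, Cr Receivables, amount 305): Inventory=305 Receivables=-305
After txn 2 (Dr Receivables, Cr Loans, amount 469): Inventory=305 Loans=-469 Receivables=164
After txn 3 (Dr Receivables, Cr Loans, amount 168): Inventory=305 Loans=-637 Receivables=332
After txn 4 (Dr Inventory, Cr Receivables, amount 440): Inventory=745 Loans=-637 Receivables=-108
After txn 5 (Dr Loans, Cr Inventory, amount 264): Inventory=481 Loans=-373 Receivables=-108
After txn 6 (Dr Loans, Cr Inventory, amount 399): Inventory=82 Loans=26 Receivables=-108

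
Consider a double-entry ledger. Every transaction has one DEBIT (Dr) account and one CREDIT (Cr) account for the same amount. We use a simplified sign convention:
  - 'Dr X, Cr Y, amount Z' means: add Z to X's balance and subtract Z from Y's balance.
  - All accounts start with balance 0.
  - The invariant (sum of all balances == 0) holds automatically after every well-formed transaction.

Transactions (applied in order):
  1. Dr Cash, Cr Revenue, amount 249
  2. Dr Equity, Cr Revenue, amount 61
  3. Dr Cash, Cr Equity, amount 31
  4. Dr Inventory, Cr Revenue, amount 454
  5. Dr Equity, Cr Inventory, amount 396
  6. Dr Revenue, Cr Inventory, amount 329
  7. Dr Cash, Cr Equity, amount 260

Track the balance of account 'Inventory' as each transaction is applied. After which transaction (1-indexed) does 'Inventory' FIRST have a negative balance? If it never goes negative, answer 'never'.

After txn 1: Inventory=0
After txn 2: Inventory=0
After txn 3: Inventory=0
After txn 4: Inventory=454
After txn 5: Inventory=58
After txn 6: Inventory=-271

Answer: 6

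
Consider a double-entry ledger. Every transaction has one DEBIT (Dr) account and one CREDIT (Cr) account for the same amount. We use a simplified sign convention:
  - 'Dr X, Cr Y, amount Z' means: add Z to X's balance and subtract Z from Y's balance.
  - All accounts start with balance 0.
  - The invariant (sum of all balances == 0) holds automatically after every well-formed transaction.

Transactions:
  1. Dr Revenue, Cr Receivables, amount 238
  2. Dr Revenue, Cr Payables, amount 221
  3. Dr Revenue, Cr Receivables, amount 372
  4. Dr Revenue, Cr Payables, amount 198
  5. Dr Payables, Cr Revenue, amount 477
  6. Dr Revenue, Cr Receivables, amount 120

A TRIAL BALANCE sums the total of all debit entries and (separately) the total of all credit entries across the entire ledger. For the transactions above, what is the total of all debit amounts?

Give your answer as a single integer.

Answer: 1626

Derivation:
Txn 1: debit+=238
Txn 2: debit+=221
Txn 3: debit+=372
Txn 4: debit+=198
Txn 5: debit+=477
Txn 6: debit+=120
Total debits = 1626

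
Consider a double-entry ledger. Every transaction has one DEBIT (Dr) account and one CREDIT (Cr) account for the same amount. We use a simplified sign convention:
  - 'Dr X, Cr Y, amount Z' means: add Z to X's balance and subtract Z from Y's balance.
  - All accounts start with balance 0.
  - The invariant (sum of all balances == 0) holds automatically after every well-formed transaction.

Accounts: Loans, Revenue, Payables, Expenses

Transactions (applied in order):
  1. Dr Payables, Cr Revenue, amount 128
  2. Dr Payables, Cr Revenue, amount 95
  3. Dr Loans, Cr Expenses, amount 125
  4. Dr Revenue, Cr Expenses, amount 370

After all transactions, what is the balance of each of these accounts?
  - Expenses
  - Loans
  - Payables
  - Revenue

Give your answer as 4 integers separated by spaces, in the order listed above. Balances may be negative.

Answer: -495 125 223 147

Derivation:
After txn 1 (Dr Payables, Cr Revenue, amount 128): Payables=128 Revenue=-128
After txn 2 (Dr Payables, Cr Revenue, amount 95): Payables=223 Revenue=-223
After txn 3 (Dr Loans, Cr Expenses, amount 125): Expenses=-125 Loans=125 Payables=223 Revenue=-223
After txn 4 (Dr Revenue, Cr Expenses, amount 370): Expenses=-495 Loans=125 Payables=223 Revenue=147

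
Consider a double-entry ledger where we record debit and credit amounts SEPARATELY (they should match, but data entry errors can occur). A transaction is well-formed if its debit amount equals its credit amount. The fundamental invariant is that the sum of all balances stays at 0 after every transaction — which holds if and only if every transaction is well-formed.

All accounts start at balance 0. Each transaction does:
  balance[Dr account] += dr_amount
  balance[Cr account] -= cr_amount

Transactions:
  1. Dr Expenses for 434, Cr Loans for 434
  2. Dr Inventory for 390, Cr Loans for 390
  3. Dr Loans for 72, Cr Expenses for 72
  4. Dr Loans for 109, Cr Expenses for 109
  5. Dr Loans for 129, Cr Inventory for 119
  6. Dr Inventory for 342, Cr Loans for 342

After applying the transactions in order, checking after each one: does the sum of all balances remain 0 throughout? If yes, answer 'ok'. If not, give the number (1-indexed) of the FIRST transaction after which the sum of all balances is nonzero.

Answer: 5

Derivation:
After txn 1: dr=434 cr=434 sum_balances=0
After txn 2: dr=390 cr=390 sum_balances=0
After txn 3: dr=72 cr=72 sum_balances=0
After txn 4: dr=109 cr=109 sum_balances=0
After txn 5: dr=129 cr=119 sum_balances=10
After txn 6: dr=342 cr=342 sum_balances=10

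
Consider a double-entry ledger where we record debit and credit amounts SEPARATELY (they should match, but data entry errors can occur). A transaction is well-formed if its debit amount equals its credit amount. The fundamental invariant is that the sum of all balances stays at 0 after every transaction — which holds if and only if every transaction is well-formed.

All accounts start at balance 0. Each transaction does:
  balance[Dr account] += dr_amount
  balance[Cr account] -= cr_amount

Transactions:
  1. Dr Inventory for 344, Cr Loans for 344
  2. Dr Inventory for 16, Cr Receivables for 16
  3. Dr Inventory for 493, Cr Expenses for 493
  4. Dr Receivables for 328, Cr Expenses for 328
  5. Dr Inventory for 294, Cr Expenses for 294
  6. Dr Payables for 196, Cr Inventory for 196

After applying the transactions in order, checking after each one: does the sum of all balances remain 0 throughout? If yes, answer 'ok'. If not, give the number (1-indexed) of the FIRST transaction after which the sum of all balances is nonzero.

After txn 1: dr=344 cr=344 sum_balances=0
After txn 2: dr=16 cr=16 sum_balances=0
After txn 3: dr=493 cr=493 sum_balances=0
After txn 4: dr=328 cr=328 sum_balances=0
After txn 5: dr=294 cr=294 sum_balances=0
After txn 6: dr=196 cr=196 sum_balances=0

Answer: ok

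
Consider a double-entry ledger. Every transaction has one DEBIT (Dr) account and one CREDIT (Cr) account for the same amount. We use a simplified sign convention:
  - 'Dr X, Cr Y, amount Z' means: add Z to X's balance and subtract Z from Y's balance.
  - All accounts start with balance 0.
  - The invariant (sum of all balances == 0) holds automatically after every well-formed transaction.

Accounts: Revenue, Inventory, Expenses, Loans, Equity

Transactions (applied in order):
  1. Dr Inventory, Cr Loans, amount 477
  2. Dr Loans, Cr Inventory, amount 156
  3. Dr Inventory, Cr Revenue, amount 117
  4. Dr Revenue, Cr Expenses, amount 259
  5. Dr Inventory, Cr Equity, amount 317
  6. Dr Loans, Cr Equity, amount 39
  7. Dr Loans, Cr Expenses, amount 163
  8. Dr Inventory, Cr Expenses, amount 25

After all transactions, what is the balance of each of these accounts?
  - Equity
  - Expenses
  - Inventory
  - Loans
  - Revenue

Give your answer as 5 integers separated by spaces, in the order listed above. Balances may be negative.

After txn 1 (Dr Inventory, Cr Loans, amount 477): Inventory=477 Loans=-477
After txn 2 (Dr Loans, Cr Inventory, amount 156): Inventory=321 Loans=-321
After txn 3 (Dr Inventory, Cr Revenue, amount 117): Inventory=438 Loans=-321 Revenue=-117
After txn 4 (Dr Revenue, Cr Expenses, amount 259): Expenses=-259 Inventory=438 Loans=-321 Revenue=142
After txn 5 (Dr Inventory, Cr Equity, amount 317): Equity=-317 Expenses=-259 Inventory=755 Loans=-321 Revenue=142
After txn 6 (Dr Loans, Cr Equity, amount 39): Equity=-356 Expenses=-259 Inventory=755 Loans=-282 Revenue=142
After txn 7 (Dr Loans, Cr Expenses, amount 163): Equity=-356 Expenses=-422 Inventory=755 Loans=-119 Revenue=142
After txn 8 (Dr Inventory, Cr Expenses, amount 25): Equity=-356 Expenses=-447 Inventory=780 Loans=-119 Revenue=142

Answer: -356 -447 780 -119 142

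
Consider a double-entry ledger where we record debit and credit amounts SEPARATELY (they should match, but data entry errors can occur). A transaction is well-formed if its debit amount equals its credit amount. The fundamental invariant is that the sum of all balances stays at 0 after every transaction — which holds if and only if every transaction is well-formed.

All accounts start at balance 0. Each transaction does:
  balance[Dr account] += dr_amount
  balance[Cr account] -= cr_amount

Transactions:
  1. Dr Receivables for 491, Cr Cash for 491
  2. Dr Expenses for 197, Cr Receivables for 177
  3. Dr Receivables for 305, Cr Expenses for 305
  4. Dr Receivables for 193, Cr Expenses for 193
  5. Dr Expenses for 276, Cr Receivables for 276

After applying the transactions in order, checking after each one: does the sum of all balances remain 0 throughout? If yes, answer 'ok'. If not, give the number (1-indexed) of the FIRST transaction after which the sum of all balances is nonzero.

After txn 1: dr=491 cr=491 sum_balances=0
After txn 2: dr=197 cr=177 sum_balances=20
After txn 3: dr=305 cr=305 sum_balances=20
After txn 4: dr=193 cr=193 sum_balances=20
After txn 5: dr=276 cr=276 sum_balances=20

Answer: 2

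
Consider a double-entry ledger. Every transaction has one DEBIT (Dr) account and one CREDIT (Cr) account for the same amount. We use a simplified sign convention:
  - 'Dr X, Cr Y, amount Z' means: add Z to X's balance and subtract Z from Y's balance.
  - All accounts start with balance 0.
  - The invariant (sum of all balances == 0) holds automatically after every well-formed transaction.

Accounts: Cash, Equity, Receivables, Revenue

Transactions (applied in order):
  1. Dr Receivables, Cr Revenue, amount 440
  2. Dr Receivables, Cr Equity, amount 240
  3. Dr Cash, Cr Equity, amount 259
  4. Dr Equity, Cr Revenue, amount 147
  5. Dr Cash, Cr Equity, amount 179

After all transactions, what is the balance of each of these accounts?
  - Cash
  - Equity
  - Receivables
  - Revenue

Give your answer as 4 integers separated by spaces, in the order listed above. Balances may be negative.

After txn 1 (Dr Receivables, Cr Revenue, amount 440): Receivables=440 Revenue=-440
After txn 2 (Dr Receivables, Cr Equity, amount 240): Equity=-240 Receivables=680 Revenue=-440
After txn 3 (Dr Cash, Cr Equity, amount 259): Cash=259 Equity=-499 Receivables=680 Revenue=-440
After txn 4 (Dr Equity, Cr Revenue, amount 147): Cash=259 Equity=-352 Receivables=680 Revenue=-587
After txn 5 (Dr Cash, Cr Equity, amount 179): Cash=438 Equity=-531 Receivables=680 Revenue=-587

Answer: 438 -531 680 -587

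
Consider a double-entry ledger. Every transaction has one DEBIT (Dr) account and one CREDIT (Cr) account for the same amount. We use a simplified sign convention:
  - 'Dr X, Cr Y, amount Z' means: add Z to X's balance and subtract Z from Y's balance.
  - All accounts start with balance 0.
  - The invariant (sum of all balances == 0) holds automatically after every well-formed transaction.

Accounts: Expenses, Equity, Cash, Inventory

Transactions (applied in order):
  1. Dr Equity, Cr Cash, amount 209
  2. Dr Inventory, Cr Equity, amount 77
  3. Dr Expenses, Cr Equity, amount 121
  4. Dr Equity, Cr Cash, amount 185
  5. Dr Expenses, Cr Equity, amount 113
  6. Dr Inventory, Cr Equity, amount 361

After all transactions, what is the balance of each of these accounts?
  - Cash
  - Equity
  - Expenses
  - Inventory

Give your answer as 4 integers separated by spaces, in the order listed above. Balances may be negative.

After txn 1 (Dr Equity, Cr Cash, amount 209): Cash=-209 Equity=209
After txn 2 (Dr Inventory, Cr Equity, amount 77): Cash=-209 Equity=132 Inventory=77
After txn 3 (Dr Expenses, Cr Equity, amount 121): Cash=-209 Equity=11 Expenses=121 Inventory=77
After txn 4 (Dr Equity, Cr Cash, amount 185): Cash=-394 Equity=196 Expenses=121 Inventory=77
After txn 5 (Dr Expenses, Cr Equity, amount 113): Cash=-394 Equity=83 Expenses=234 Inventory=77
After txn 6 (Dr Inventory, Cr Equity, amount 361): Cash=-394 Equity=-278 Expenses=234 Inventory=438

Answer: -394 -278 234 438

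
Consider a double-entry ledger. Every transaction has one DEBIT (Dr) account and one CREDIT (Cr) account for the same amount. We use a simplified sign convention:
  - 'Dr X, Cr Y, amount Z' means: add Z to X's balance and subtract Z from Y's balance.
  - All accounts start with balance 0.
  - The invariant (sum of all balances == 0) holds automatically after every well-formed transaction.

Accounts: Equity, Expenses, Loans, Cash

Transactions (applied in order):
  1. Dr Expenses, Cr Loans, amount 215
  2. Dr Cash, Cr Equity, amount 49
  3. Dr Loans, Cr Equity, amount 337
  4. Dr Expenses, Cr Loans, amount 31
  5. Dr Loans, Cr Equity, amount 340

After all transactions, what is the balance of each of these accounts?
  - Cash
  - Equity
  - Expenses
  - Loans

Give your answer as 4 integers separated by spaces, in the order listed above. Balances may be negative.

Answer: 49 -726 246 431

Derivation:
After txn 1 (Dr Expenses, Cr Loans, amount 215): Expenses=215 Loans=-215
After txn 2 (Dr Cash, Cr Equity, amount 49): Cash=49 Equity=-49 Expenses=215 Loans=-215
After txn 3 (Dr Loans, Cr Equity, amount 337): Cash=49 Equity=-386 Expenses=215 Loans=122
After txn 4 (Dr Expenses, Cr Loans, amount 31): Cash=49 Equity=-386 Expenses=246 Loans=91
After txn 5 (Dr Loans, Cr Equity, amount 340): Cash=49 Equity=-726 Expenses=246 Loans=431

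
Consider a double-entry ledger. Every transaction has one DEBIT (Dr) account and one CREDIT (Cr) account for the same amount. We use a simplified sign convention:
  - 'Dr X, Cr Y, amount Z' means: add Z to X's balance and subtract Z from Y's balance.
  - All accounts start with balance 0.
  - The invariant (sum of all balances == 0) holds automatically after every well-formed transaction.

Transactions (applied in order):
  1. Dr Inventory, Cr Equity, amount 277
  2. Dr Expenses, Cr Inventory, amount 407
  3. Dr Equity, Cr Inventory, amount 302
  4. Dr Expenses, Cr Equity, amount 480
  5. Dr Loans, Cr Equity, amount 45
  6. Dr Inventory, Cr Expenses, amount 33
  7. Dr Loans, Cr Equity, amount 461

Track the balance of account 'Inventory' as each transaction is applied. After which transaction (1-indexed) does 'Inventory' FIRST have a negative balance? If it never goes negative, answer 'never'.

After txn 1: Inventory=277
After txn 2: Inventory=-130

Answer: 2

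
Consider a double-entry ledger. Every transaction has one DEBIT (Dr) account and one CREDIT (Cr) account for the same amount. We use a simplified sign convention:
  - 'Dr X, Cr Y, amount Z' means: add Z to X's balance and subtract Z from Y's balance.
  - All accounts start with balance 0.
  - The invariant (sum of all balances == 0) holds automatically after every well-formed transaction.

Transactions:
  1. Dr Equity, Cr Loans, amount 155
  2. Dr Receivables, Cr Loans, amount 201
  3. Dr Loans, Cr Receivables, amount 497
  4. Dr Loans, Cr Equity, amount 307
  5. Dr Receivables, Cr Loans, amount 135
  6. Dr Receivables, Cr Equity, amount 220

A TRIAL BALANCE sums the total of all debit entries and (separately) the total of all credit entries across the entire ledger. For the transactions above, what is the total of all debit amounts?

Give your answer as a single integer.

Txn 1: debit+=155
Txn 2: debit+=201
Txn 3: debit+=497
Txn 4: debit+=307
Txn 5: debit+=135
Txn 6: debit+=220
Total debits = 1515

Answer: 1515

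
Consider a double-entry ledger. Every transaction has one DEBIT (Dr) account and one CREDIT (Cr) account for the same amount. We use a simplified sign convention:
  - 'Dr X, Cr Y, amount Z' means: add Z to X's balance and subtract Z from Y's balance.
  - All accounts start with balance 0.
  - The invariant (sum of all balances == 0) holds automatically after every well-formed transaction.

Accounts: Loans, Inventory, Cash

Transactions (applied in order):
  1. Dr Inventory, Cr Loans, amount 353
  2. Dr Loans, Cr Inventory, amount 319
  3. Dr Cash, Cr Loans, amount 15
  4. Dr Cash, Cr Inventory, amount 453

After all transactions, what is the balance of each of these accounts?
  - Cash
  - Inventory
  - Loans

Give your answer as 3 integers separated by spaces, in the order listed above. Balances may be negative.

Answer: 468 -419 -49

Derivation:
After txn 1 (Dr Inventory, Cr Loans, amount 353): Inventory=353 Loans=-353
After txn 2 (Dr Loans, Cr Inventory, amount 319): Inventory=34 Loans=-34
After txn 3 (Dr Cash, Cr Loans, amount 15): Cash=15 Inventory=34 Loans=-49
After txn 4 (Dr Cash, Cr Inventory, amount 453): Cash=468 Inventory=-419 Loans=-49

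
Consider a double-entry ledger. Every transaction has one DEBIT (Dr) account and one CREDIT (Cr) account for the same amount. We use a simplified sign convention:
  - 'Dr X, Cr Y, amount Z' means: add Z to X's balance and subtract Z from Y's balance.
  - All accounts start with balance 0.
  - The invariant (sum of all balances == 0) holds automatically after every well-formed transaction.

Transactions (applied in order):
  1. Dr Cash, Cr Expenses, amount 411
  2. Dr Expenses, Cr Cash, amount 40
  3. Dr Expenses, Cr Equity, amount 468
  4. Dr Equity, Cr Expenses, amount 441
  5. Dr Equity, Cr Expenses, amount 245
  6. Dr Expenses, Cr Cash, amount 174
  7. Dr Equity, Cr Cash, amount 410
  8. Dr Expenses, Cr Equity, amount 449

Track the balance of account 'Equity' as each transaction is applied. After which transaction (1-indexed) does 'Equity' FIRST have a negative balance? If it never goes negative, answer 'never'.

Answer: 3

Derivation:
After txn 1: Equity=0
After txn 2: Equity=0
After txn 3: Equity=-468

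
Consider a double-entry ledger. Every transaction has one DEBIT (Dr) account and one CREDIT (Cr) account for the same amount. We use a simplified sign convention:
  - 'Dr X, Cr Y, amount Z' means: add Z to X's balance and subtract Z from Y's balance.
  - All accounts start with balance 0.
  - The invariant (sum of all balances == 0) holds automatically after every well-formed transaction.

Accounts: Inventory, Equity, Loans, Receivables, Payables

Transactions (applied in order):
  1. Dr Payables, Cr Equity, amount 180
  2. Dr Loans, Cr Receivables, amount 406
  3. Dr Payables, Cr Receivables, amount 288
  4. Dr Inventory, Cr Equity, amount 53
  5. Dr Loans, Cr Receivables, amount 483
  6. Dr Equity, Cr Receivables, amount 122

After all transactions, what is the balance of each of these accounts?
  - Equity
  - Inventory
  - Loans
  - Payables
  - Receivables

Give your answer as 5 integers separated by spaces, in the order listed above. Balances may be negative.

After txn 1 (Dr Payables, Cr Equity, amount 180): Equity=-180 Payables=180
After txn 2 (Dr Loans, Cr Receivables, amount 406): Equity=-180 Loans=406 Payables=180 Receivables=-406
After txn 3 (Dr Payables, Cr Receivables, amount 288): Equity=-180 Loans=406 Payables=468 Receivables=-694
After txn 4 (Dr Inventory, Cr Equity, amount 53): Equity=-233 Inventory=53 Loans=406 Payables=468 Receivables=-694
After txn 5 (Dr Loans, Cr Receivables, amount 483): Equity=-233 Inventory=53 Loans=889 Payables=468 Receivables=-1177
After txn 6 (Dr Equity, Cr Receivables, amount 122): Equity=-111 Inventory=53 Loans=889 Payables=468 Receivables=-1299

Answer: -111 53 889 468 -1299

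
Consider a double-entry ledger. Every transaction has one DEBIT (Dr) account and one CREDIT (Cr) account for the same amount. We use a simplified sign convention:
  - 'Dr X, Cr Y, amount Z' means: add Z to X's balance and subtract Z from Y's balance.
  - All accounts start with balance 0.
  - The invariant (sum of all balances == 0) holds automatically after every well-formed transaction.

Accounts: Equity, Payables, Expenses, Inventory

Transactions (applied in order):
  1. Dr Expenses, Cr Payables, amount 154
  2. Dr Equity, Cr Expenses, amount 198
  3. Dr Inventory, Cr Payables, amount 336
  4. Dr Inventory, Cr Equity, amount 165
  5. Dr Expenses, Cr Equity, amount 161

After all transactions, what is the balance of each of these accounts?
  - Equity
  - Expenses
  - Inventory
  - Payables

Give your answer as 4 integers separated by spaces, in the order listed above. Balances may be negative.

After txn 1 (Dr Expenses, Cr Payables, amount 154): Expenses=154 Payables=-154
After txn 2 (Dr Equity, Cr Expenses, amount 198): Equity=198 Expenses=-44 Payables=-154
After txn 3 (Dr Inventory, Cr Payables, amount 336): Equity=198 Expenses=-44 Inventory=336 Payables=-490
After txn 4 (Dr Inventory, Cr Equity, amount 165): Equity=33 Expenses=-44 Inventory=501 Payables=-490
After txn 5 (Dr Expenses, Cr Equity, amount 161): Equity=-128 Expenses=117 Inventory=501 Payables=-490

Answer: -128 117 501 -490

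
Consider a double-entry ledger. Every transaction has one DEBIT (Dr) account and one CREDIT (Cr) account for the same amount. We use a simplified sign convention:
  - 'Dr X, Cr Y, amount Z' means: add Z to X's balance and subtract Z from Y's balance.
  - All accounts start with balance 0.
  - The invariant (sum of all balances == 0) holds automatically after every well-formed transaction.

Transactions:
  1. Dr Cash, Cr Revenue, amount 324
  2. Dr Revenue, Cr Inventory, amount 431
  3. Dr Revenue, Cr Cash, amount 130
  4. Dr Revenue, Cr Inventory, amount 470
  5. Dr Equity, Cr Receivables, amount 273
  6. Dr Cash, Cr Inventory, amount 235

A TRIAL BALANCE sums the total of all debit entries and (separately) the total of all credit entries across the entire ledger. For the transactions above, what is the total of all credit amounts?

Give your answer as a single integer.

Txn 1: credit+=324
Txn 2: credit+=431
Txn 3: credit+=130
Txn 4: credit+=470
Txn 5: credit+=273
Txn 6: credit+=235
Total credits = 1863

Answer: 1863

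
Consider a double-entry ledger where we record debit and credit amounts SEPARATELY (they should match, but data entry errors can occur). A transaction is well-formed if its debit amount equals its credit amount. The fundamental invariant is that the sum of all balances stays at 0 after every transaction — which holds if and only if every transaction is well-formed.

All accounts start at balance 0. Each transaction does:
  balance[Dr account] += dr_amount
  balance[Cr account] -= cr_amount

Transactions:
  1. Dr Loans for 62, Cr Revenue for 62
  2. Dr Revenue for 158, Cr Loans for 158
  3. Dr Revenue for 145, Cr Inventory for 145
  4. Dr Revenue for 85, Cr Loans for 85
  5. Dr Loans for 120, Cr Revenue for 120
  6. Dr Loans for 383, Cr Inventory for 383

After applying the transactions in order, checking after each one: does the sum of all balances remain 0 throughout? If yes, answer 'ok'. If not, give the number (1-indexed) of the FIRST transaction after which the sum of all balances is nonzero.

After txn 1: dr=62 cr=62 sum_balances=0
After txn 2: dr=158 cr=158 sum_balances=0
After txn 3: dr=145 cr=145 sum_balances=0
After txn 4: dr=85 cr=85 sum_balances=0
After txn 5: dr=120 cr=120 sum_balances=0
After txn 6: dr=383 cr=383 sum_balances=0

Answer: ok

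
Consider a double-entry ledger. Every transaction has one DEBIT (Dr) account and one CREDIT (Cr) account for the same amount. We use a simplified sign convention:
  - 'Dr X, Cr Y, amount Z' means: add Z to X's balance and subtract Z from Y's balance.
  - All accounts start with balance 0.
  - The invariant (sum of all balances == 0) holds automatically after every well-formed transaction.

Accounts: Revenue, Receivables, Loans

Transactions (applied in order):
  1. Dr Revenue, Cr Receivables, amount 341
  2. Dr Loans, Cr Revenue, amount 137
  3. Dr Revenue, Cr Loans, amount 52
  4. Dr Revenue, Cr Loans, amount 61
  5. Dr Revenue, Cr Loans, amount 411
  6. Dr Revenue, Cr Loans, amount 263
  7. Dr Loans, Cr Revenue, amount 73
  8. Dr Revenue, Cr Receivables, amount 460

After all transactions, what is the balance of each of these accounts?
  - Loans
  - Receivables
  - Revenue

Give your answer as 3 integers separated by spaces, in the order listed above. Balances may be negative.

After txn 1 (Dr Revenue, Cr Receivables, amount 341): Receivables=-341 Revenue=341
After txn 2 (Dr Loans, Cr Revenue, amount 137): Loans=137 Receivables=-341 Revenue=204
After txn 3 (Dr Revenue, Cr Loans, amount 52): Loans=85 Receivables=-341 Revenue=256
After txn 4 (Dr Revenue, Cr Loans, amount 61): Loans=24 Receivables=-341 Revenue=317
After txn 5 (Dr Revenue, Cr Loans, amount 411): Loans=-387 Receivables=-341 Revenue=728
After txn 6 (Dr Revenue, Cr Loans, amount 263): Loans=-650 Receivables=-341 Revenue=991
After txn 7 (Dr Loans, Cr Revenue, amount 73): Loans=-577 Receivables=-341 Revenue=918
After txn 8 (Dr Revenue, Cr Receivables, amount 460): Loans=-577 Receivables=-801 Revenue=1378

Answer: -577 -801 1378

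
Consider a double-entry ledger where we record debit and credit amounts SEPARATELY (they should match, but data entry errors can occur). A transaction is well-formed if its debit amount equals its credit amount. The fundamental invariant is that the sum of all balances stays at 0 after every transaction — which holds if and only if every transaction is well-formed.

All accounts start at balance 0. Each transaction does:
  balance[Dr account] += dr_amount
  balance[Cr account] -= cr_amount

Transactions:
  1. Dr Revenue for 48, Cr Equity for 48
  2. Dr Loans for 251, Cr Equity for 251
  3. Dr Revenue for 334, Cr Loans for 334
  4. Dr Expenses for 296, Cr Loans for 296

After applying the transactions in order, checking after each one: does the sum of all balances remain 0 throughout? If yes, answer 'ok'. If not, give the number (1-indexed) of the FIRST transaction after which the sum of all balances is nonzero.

Answer: ok

Derivation:
After txn 1: dr=48 cr=48 sum_balances=0
After txn 2: dr=251 cr=251 sum_balances=0
After txn 3: dr=334 cr=334 sum_balances=0
After txn 4: dr=296 cr=296 sum_balances=0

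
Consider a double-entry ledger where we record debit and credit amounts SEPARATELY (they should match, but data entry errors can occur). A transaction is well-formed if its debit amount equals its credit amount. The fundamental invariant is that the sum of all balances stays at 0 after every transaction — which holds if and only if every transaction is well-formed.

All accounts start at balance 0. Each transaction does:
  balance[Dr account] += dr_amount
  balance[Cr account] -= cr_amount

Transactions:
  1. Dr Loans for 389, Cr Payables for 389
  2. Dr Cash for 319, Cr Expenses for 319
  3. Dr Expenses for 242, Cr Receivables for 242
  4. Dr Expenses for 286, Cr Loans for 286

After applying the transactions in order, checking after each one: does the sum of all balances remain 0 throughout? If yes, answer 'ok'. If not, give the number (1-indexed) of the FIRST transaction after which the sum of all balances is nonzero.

After txn 1: dr=389 cr=389 sum_balances=0
After txn 2: dr=319 cr=319 sum_balances=0
After txn 3: dr=242 cr=242 sum_balances=0
After txn 4: dr=286 cr=286 sum_balances=0

Answer: ok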